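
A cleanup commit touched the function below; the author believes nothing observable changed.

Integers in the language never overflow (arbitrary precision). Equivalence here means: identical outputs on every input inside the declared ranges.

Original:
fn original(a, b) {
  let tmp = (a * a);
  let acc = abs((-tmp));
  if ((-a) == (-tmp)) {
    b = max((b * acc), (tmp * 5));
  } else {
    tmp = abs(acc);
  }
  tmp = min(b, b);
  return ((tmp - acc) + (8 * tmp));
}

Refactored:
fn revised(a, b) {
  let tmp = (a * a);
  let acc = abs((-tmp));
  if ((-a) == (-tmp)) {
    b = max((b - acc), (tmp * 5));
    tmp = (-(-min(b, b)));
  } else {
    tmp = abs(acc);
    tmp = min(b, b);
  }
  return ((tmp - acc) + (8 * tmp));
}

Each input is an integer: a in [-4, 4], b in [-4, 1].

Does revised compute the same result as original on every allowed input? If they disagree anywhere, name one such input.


Run the pair on a=0, b=1.
original: tmp = 0; acc = 0; ((-a) == (-tmp)) -> true; b = 0; tmp = 0; return 0
revised: tmp = 0; acc = 0; ((-a) == (-tmp)) -> true; b = 1; tmp = 1; return 9
0 against 9: the behavior changed.
verdict: not equivalent; witness: a=0, b=1


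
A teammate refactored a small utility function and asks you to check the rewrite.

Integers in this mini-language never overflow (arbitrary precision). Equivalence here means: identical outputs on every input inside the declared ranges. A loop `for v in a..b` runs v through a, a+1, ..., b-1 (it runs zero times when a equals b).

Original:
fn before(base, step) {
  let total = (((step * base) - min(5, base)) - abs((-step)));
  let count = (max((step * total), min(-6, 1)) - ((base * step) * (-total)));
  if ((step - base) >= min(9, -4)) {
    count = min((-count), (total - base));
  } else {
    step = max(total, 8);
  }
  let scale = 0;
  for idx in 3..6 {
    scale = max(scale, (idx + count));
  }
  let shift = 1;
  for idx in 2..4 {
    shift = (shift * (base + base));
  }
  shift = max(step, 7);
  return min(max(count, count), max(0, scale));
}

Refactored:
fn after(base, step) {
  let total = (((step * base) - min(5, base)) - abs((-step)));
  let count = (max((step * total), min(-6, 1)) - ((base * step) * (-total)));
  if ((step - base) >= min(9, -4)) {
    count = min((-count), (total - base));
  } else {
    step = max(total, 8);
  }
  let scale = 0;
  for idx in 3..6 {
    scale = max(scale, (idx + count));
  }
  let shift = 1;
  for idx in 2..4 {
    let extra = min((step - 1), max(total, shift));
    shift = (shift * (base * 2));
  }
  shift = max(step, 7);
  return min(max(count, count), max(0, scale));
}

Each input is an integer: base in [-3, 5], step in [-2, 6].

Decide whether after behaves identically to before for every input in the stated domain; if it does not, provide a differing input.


The two versions differ — the changes include min/max/abs usage differs, arithmetic usage differs, statement counts differ, constant usage differs, local variable names differ.
As a probe, take base=4, step=1: before runs total becomes -1; next count becomes -5; next ((step - base) >= min(9, -4)) evaluates to true; next count becomes -5; next scale becomes 0; next at idx=3:; next scale becomes 0; next at idx=4:; next scale becomes 0; next at idx=5:; next scale becomes 0; next shift becomes 1; next at idx=2:; next shift becomes 8; next at idx=3:; next shift becomes 64; next shift becomes 7; next final value -5; after runs total becomes -1; next count becomes -5; next ((step - base) >= min(9, -4)) evaluates to true; next count becomes -5; next scale becomes 0; next at idx=3:; next scale becomes 0; next at idx=4:; next scale becomes 0; next at idx=5:; next scale becomes 0; next shift becomes 1; next at idx=2:; next extra becomes 0; next shift becomes 8; next at idx=3:; next extra becomes 0; next shift becomes 64; next shift becomes 7; next final value -5; both end at -5.
Checked all 81 inputs in the declared domain: the outputs agree on every one.
verdict: equivalent


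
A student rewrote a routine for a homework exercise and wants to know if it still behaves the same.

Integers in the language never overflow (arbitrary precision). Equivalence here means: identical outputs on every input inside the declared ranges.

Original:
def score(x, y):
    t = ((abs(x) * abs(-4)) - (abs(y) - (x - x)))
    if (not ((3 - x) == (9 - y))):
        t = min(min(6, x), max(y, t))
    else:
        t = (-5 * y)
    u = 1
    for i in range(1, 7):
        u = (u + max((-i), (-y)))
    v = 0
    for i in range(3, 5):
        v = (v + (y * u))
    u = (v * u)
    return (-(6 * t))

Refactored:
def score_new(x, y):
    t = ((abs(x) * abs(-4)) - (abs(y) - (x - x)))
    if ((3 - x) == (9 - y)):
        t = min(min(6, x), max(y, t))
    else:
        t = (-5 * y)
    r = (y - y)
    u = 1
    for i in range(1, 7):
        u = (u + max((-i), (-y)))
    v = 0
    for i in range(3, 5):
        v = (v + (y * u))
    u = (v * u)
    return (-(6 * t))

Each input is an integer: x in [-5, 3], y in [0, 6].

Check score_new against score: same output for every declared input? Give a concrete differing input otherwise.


Take x=-5, y=0.
score: t = 20; (not ((3 - x) == (9 - y))) -> true; t = -5; u = 1; [i=1]; u = 1; [i=2]; u = 1; [i=3]; u = 1; [i=4]; u = 1; [i=5]; u = 1; [i=6]; u = 1; v = 0; [i=3]; v = 0; [i=4]; v = 0; u = 0; return 30
score_new: t = 20; ((3 - x) == (9 - y)) -> false; t = 0; r = 0; u = 1; [i=1]; u = 1; [i=2]; u = 1; [i=3]; u = 1; [i=4]; u = 1; [i=5]; u = 1; [i=6]; u = 1; v = 0; [i=3]; v = 0; [i=4]; v = 0; u = 0; return 0
30 vs 0 — the two versions disagree here.
verdict: not equivalent; witness: x=-5, y=0


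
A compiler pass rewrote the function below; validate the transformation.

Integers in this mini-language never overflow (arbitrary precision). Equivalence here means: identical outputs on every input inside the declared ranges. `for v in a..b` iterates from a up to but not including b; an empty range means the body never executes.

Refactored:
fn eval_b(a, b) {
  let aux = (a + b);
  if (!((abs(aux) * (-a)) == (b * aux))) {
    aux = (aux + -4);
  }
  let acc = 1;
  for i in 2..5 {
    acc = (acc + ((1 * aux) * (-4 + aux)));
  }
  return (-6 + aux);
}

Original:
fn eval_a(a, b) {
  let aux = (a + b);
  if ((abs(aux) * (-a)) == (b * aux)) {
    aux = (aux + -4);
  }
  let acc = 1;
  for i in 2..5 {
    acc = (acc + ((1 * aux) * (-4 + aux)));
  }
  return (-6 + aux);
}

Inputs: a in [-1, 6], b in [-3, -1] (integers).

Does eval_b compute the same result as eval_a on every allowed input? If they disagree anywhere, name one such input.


Not equivalent: a=-1, b=-3 separates them (-10 vs -14).
eval_a: aux = -4; ((abs(aux) * (-a)) == (b * aux)) -> false; acc = 1; [i=2]; acc = 33; [i=3]; acc = 65; [i=4]; acc = 97; return -10
eval_b: aux = -4; (!((abs(aux) * (-a)) == (b * aux))) -> true; aux = -8; acc = 1; [i=2]; acc = 97; [i=3]; acc = 193; [i=4]; acc = 289; return -14
verdict: not equivalent; witness: a=-1, b=-3


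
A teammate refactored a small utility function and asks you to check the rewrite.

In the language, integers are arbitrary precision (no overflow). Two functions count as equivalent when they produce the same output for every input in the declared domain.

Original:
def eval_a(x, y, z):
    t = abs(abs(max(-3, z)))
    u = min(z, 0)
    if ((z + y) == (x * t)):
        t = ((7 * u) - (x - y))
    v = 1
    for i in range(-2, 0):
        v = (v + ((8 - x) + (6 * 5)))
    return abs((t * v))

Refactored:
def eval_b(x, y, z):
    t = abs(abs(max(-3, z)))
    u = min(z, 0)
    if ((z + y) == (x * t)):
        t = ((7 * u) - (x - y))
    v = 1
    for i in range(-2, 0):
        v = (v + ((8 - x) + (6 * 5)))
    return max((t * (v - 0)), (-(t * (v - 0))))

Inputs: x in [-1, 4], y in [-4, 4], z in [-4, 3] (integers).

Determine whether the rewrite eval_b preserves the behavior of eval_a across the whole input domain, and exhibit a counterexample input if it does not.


Changes here: min/max/abs usage differs; also arithmetic usage differs; also constant usage differs; the full 432-point sweep finds no disagreement.
verdict: equivalent


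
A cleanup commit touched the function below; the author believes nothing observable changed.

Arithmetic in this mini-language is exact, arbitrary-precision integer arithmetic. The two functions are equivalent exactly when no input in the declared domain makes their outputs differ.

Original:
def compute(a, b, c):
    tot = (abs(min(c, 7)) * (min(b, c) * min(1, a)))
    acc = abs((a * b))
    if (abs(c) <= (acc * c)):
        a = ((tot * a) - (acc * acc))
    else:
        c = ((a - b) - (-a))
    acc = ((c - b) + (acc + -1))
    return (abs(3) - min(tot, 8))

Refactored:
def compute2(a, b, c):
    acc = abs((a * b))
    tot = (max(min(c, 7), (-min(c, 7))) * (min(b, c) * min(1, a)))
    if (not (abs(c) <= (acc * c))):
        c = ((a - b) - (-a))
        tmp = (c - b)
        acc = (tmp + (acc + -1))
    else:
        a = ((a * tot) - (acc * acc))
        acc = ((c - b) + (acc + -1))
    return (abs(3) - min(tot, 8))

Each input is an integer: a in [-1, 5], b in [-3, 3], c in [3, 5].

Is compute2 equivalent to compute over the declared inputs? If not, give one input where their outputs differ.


Changes here: arithmetic usage differs, plus min/max/abs usage differs, plus local variable names differ, plus constant usage differs, plus statement counts differ, plus boolean connective usage differs; the full 147-point sweep finds no disagreement.
verdict: equivalent


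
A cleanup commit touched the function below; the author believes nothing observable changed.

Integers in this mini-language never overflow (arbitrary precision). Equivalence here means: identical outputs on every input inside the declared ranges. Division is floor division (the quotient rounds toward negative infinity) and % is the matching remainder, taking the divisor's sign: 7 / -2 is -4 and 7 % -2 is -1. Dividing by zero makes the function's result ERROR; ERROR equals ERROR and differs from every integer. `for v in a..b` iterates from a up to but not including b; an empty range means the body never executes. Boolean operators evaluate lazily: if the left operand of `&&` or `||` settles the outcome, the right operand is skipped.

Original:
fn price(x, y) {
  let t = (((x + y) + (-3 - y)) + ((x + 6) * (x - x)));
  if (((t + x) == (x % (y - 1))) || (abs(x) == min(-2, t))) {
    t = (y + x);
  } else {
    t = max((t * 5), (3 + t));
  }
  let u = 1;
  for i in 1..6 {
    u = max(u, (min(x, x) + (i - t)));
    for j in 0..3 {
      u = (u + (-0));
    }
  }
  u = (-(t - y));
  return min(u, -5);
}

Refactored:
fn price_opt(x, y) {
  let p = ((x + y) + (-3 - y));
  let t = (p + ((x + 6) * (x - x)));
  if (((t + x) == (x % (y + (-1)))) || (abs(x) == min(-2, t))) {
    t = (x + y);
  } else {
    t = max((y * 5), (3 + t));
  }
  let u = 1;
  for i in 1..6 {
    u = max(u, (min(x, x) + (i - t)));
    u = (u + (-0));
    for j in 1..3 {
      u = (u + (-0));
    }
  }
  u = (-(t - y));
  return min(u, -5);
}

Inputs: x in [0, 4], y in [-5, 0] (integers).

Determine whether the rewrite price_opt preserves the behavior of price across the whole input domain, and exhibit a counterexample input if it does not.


Input x=4, y=-5: -10 from price versus -9 from price_opt.
verdict: not equivalent; witness: x=4, y=-5


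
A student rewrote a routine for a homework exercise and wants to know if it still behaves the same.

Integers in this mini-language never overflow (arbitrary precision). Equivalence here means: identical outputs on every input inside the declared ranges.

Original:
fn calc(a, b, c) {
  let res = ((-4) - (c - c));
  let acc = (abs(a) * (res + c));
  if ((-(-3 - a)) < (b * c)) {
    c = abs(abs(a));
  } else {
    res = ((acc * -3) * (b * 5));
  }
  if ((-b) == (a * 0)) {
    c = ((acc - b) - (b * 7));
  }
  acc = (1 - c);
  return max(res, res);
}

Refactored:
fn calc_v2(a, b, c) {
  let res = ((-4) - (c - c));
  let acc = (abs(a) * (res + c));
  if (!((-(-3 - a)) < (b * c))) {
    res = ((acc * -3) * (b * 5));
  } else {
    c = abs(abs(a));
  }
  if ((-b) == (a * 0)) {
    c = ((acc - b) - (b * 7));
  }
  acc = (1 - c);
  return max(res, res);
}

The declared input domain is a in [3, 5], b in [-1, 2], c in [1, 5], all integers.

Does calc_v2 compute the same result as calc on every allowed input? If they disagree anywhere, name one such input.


Equivalent — the differences include boolean connective usage differs, yet no declared input distinguishes the two.
As a probe, take a=5, b=1, c=3: calc runs res = -4; acc = -5; ((-(-3 - a)) < (b * c)) -> false; res = 75; ((-b) == (a * 0)) -> false; acc = -2; return 75; calc_v2 runs res = -4; acc = -5; (!((-(-3 - a)) < (b * c))) -> true; res = 75; ((-b) == (a * 0)) -> false; acc = -2; return 75; both end at 75.
Sweeping the whole domain (60 inputs) finds no disagreement.
verdict: equivalent


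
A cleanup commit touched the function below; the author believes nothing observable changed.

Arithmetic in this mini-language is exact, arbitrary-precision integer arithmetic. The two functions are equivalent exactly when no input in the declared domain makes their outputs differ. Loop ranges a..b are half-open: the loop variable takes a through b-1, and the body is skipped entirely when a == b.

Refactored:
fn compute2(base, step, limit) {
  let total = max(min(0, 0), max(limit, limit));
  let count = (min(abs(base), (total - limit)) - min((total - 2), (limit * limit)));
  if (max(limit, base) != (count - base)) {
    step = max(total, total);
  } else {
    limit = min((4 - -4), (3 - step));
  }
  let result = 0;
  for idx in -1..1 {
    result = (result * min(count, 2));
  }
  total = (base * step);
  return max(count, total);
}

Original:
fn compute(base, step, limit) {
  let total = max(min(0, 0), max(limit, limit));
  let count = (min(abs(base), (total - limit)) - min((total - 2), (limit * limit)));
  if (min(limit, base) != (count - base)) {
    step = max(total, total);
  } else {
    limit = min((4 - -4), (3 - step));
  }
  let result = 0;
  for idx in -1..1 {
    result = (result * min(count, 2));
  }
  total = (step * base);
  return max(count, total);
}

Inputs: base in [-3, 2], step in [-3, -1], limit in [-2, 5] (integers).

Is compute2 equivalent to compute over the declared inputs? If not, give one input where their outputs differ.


Evaluate both at base=-2, step=-3, limit=2.
compute: total becomes 2; next count becomes 0; next (min(limit, base) != (count - base)) evaluates to true; next step becomes 2; next result becomes 0; next at idx=-1:; next result becomes 0; next at idx=0:; next result becomes 0; next total becomes -4; next final value 0
compute2: total becomes 2; next count becomes 0; next (max(limit, base) != (count - base)) evaluates to false; next limit becomes 6; next result becomes 0; next at idx=-1:; next result becomes 0; next at idx=0:; next result becomes 0; next total becomes 6; next final value 6
0 and 6 differ, so these are not the same function on this domain.
verdict: not equivalent; witness: base=-2, step=-3, limit=2


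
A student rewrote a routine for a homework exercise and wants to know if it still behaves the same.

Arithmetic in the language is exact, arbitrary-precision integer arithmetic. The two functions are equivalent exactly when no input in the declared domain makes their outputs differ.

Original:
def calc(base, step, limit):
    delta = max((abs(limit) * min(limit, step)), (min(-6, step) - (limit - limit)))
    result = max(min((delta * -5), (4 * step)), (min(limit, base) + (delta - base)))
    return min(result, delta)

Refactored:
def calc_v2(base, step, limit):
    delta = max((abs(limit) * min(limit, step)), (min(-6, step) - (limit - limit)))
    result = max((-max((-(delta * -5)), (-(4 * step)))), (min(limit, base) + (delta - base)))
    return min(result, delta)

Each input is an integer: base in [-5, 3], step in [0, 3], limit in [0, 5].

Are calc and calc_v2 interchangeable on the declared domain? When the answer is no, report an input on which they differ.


Equivalent — the differences include min/max/abs usage differs, yet no declared input distinguishes the two.
As a probe, take base=-4, step=3, limit=2: calc runs delta=4, then result=4, then returns 4; calc_v2 runs delta=4, then result=4, then returns 4; both end at 4.
Checked all 216 inputs in the declared domain: the outputs agree on every one.
verdict: equivalent


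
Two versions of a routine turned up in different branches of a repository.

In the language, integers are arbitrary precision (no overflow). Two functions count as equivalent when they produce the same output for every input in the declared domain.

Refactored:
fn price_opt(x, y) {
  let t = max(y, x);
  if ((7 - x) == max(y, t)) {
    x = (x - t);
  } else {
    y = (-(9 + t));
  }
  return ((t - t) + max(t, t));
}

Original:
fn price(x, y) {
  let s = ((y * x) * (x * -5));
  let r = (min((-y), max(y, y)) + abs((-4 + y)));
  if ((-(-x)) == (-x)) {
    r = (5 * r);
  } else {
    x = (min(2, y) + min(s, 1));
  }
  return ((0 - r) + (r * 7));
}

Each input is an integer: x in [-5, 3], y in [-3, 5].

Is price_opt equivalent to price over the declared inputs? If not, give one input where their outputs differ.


On input x=-5, y=-3, price returns 24 while price_opt returns -3.
verdict: not equivalent; witness: x=-5, y=-3


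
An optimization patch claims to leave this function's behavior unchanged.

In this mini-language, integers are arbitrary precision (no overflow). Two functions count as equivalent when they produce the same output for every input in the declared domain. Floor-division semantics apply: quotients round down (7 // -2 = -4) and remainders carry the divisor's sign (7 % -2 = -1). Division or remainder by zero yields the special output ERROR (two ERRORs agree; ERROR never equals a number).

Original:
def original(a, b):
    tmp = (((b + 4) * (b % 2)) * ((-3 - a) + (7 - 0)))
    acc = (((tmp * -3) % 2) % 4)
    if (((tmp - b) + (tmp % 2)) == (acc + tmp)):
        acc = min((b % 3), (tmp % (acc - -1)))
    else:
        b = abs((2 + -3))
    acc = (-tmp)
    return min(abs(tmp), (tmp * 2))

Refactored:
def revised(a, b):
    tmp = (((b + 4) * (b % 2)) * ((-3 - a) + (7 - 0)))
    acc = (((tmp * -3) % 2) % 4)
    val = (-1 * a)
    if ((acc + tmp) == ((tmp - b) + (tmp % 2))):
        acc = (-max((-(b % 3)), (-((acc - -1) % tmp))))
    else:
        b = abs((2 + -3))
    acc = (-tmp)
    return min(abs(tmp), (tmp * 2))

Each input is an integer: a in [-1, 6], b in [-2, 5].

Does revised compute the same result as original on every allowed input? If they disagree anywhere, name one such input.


These are not equivalent — on a=-1, b=0 the outputs split (0 vs ERROR).
original: tmp := 0 | acc := 0 | (((tmp - b) + (tmp % 2)) == (acc + tmp)): true | acc := 0 | acc := 0 | result 0
revised: tmp := 0 | acc := 0 | val := 1 | ((acc + tmp) == ((tmp - b) + (tmp % 2))): true | divide-by-zero, output ERROR
verdict: not equivalent; witness: a=-1, b=0


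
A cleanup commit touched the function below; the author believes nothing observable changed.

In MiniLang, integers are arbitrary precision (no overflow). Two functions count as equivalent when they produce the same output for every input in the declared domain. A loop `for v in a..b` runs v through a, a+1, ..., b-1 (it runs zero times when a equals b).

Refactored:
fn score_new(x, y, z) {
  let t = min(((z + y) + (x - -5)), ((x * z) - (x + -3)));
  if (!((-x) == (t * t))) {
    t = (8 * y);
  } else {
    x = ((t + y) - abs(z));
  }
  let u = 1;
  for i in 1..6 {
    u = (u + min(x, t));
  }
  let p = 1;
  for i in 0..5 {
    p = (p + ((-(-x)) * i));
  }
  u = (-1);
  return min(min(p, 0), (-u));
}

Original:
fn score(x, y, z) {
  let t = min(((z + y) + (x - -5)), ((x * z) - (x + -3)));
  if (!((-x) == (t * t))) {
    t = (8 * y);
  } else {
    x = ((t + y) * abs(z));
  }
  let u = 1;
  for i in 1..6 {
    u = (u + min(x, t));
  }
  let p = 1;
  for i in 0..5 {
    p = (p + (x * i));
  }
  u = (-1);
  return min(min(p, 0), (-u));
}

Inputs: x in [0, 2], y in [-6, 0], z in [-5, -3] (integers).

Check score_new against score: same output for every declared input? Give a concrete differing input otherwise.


Evaluate both at x=0, y=-2, z=-3.
score: t = 0; (!((-x) == (t * t))) -> false; x = -6; u = 1; [i=1]; u = -5; [i=2]; u = -11; [i=3]; u = -17; [i=4]; u = -23; [i=5]; u = -29; p = 1; [i=0]; p = 1; [i=1]; p = -5; [i=2]; p = -17; [i=3]; p = -35; [i=4]; p = -59; u = -1; return -59
score_new: t = 0; (!((-x) == (t * t))) -> false; x = -5; u = 1; [i=1]; u = -4; [i=2]; u = -9; [i=3]; u = -14; [i=4]; u = -19; [i=5]; u = -24; p = 1; [i=0]; p = 1; [i=1]; p = -4; [i=2]; p = -14; [i=3]; p = -29; [i=4]; p = -49; u = -1; return -49
-59 vs -49 — the two versions disagree here.
verdict: not equivalent; witness: x=0, y=-2, z=-3


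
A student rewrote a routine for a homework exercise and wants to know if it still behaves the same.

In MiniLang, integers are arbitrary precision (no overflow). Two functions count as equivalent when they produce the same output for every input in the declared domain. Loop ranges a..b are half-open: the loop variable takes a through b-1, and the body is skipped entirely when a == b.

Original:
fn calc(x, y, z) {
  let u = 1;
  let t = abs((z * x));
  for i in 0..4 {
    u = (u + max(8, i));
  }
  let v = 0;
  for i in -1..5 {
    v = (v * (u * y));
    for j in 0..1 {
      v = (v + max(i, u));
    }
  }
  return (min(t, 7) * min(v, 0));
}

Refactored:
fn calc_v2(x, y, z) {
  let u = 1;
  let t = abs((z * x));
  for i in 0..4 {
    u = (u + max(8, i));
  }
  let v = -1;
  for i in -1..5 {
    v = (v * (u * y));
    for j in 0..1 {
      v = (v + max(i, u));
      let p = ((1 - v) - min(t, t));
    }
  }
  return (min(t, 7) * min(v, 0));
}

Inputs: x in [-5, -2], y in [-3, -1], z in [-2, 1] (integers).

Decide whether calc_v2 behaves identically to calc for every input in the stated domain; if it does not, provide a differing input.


There is a counterexample at x=-5, y=-3, z=-2: -2174819145114 on one side, -8765180190921 on the other.
calc: u=1, then t=10, then (i=0), then u=9, then (i=1), then u=17, then (i=2), then u=25, then (i=3), then u=33, then v=0, then (i=-1), then v=0, then (j=0), then v=33, then (i=0), then v=-3267, then (j=0), then v=-3234, then (i=1), then v=320166, then (j=0), then v=320199, then (i=2), then v=-31699701, then (j=0), then v=-31699668, then (i=3), then v=3138267132, then (j=0), then v=3138267165, then (i=4), then v=-310688449335, then (j=0), then v=-310688449302, then returns -2174819145114
calc_v2: u=1, then t=10, then (i=0), then u=9, then (i=1), then u=17, then (i=2), then u=25, then (i=3), then u=33, then v=-1, then (i=-1), then v=99, then (j=0), then v=132, then p=-141, then (i=0), then v=-13068, then (j=0), then v=-13035, then p=13026, then (i=1), then v=1290465, then (j=0), then v=1290498, then p=-1290507, then (i=2), then v=-127759302, then (j=0), then v=-127759269, then p=127759260, then (i=3), then v=12648167631, then (j=0), then v=12648167664, then p=-12648167673, then (i=4), then v=-1252168598736, then (j=0), then v=-1252168598703, then p=1252168598694, then returns -8765180190921
verdict: not equivalent; witness: x=-5, y=-3, z=-2


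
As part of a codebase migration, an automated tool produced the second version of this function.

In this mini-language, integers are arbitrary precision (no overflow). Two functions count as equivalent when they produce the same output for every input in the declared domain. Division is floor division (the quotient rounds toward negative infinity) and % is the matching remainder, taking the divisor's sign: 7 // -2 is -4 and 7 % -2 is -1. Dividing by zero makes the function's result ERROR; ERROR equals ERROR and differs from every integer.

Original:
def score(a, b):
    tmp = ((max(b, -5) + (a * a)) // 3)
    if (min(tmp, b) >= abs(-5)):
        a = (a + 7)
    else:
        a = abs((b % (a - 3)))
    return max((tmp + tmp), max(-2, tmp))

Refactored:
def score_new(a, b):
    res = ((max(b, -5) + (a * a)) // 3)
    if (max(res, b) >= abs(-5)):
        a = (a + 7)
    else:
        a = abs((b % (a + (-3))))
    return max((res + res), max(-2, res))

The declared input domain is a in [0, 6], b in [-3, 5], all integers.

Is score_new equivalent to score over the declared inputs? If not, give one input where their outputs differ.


Take a=3, b=5.
score: tmp := 4 | (min(tmp, b) >= abs(-5)): false | divide-by-zero, output ERROR
score_new: res := 4 | (max(res, b) >= abs(-5)): true | a := 10 | result 8
ERROR vs 8 — the two versions disagree here.
verdict: not equivalent; witness: a=3, b=5


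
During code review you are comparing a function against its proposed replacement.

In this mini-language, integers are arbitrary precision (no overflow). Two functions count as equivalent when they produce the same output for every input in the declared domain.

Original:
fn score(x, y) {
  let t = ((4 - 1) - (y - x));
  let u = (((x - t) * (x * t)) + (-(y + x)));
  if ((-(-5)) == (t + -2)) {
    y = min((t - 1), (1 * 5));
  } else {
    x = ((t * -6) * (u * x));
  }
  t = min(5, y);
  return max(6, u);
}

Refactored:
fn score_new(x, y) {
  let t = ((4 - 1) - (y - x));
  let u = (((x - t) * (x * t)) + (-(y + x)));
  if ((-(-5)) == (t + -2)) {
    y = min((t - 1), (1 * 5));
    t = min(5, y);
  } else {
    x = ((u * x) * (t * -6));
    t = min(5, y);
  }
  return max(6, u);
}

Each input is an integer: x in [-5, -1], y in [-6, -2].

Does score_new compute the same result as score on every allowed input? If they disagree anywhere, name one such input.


Side by side, the visible changes include: statement counts differ, and constant usage differs, and min/max/abs usage differs.
As a probe, take x=-5, y=-2: score runs t becomes 0; next u becomes 7; next ((-(-5)) == (t + -2)) evaluates to false; next x becomes 0; next t becomes -2; next final value 7; score_new runs t becomes 0; next u becomes 7; next ((-(-5)) == (t + -2)) evaluates to false; next x becomes 0; next t becomes -2; next final value 7; both end at 7.
An exhaustive pass over the 25 declared inputs shows identical outputs.
verdict: equivalent


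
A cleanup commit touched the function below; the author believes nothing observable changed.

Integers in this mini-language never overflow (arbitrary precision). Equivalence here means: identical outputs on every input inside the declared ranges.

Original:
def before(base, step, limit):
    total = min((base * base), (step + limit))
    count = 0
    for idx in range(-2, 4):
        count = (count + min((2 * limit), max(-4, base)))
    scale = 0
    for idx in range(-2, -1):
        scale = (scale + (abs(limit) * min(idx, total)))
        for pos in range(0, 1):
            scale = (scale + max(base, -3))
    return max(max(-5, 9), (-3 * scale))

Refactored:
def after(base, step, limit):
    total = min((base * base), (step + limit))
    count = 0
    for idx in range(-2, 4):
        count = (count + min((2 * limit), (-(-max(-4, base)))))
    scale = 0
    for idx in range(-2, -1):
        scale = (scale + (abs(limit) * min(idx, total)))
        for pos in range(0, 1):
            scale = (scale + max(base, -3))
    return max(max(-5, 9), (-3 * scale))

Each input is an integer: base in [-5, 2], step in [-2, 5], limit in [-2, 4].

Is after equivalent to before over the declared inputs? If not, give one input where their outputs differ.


Differences: same computation, different form — yet all 448 inputs agree.
verdict: equivalent


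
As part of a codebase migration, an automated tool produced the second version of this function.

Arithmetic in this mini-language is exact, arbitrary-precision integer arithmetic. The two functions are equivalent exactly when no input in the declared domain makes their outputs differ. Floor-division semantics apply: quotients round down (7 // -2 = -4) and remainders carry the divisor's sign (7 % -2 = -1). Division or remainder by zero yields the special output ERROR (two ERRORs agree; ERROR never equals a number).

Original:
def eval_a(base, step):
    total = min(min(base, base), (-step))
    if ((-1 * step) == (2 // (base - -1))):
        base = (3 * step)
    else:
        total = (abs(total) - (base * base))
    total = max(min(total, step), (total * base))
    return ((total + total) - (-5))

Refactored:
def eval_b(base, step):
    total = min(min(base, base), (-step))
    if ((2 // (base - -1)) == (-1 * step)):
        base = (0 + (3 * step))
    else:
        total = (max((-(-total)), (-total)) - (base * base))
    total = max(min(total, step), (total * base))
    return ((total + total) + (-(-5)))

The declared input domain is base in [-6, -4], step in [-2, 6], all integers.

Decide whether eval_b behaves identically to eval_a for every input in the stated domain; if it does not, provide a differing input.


Differences: arithmetic usage differs; constant usage differs; min/max/abs usage differs — yet all 27 inputs agree.
verdict: equivalent


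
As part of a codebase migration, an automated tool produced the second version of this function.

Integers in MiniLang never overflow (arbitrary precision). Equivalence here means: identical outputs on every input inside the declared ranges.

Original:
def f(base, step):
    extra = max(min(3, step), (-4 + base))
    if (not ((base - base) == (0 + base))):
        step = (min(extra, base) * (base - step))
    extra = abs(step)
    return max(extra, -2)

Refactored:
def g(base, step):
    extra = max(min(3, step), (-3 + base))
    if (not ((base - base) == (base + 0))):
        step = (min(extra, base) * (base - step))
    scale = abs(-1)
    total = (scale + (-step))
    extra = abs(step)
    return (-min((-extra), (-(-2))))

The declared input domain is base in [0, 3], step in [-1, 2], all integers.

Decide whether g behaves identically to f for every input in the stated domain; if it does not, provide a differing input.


Try base=3, step=-1.
f: extra=-1, then (not ((base - base) == (0 + base))) is true, then step=-4, then extra=4, then returns 4
g: extra=0, then (not ((base - base) == (base + 0))) is true, then step=0, then scale=1, then total=1, then extra=0, then returns 0
4 and 0 differ, so these are not the same function on this domain.
verdict: not equivalent; witness: base=3, step=-1


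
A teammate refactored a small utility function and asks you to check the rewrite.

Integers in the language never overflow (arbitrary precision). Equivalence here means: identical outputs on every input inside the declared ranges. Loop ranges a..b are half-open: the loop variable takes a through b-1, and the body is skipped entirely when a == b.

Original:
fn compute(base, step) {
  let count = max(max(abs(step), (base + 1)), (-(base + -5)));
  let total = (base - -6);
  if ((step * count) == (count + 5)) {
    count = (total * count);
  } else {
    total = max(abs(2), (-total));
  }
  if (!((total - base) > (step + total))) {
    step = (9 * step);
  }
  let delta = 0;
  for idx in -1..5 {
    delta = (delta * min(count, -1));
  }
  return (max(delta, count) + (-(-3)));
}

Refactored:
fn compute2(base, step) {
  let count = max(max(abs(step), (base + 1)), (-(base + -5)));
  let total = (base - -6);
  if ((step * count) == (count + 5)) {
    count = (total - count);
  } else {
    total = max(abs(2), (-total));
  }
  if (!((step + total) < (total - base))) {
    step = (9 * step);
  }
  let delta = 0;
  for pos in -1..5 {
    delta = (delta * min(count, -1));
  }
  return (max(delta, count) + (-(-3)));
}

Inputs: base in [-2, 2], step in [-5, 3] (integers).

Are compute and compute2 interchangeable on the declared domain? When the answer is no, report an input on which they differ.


These are not equivalent — on base=0, step=2 the outputs split (33 vs 4).
compute: count=5, then total=6, then ((step * count) == (count + 5)) is true, then count=30, then (!((total - base) > (step + total))) is true, then step=18, then delta=0, then (idx=-1), then delta=0, then (idx=0), then delta=0, then (idx=1), then delta=0, then (idx=2), then delta=0, then (idx=3), then delta=0, then (idx=4), then delta=0, then returns 33
compute2: count=5, then total=6, then ((step * count) == (count + 5)) is true, then count=1, then (!((step + total) < (total - base))) is true, then step=18, then delta=0, then (pos=-1), then delta=0, then (pos=0), then delta=0, then (pos=1), then delta=0, then (pos=2), then delta=0, then (pos=3), then delta=0, then (pos=4), then delta=0, then returns 4
verdict: not equivalent; witness: base=0, step=2


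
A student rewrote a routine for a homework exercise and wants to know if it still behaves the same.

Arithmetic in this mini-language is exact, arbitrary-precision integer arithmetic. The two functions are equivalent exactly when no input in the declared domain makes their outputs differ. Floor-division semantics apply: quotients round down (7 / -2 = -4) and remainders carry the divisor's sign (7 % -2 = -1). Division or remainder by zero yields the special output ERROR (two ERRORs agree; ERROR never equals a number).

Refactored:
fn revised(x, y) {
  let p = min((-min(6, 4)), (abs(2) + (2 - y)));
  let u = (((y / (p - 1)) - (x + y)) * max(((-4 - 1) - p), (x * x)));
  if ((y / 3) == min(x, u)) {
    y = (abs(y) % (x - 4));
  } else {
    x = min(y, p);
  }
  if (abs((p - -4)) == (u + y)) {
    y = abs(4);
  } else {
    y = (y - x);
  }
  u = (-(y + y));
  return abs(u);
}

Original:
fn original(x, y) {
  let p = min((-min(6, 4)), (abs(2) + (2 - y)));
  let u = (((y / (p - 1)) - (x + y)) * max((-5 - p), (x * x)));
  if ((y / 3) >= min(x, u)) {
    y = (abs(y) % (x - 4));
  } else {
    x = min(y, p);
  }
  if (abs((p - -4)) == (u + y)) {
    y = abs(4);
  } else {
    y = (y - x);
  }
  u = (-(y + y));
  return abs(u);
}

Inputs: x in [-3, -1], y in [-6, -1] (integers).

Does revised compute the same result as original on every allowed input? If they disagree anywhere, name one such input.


Try x=-3, y=-6.
original: p = -4; u = 90; ((y / 3) >= min(x, u)) -> true; y = -1; (abs((p - -4)) == (u + y)) -> false; y = 2; u = -4; return 4
revised: p = -4; u = 90; ((y / 3) == min(x, u)) -> false; x = -6; (abs((p - -4)) == (u + y)) -> false; y = 0; u = 0; return 0
4 against 0: the behavior changed.
verdict: not equivalent; witness: x=-3, y=-6


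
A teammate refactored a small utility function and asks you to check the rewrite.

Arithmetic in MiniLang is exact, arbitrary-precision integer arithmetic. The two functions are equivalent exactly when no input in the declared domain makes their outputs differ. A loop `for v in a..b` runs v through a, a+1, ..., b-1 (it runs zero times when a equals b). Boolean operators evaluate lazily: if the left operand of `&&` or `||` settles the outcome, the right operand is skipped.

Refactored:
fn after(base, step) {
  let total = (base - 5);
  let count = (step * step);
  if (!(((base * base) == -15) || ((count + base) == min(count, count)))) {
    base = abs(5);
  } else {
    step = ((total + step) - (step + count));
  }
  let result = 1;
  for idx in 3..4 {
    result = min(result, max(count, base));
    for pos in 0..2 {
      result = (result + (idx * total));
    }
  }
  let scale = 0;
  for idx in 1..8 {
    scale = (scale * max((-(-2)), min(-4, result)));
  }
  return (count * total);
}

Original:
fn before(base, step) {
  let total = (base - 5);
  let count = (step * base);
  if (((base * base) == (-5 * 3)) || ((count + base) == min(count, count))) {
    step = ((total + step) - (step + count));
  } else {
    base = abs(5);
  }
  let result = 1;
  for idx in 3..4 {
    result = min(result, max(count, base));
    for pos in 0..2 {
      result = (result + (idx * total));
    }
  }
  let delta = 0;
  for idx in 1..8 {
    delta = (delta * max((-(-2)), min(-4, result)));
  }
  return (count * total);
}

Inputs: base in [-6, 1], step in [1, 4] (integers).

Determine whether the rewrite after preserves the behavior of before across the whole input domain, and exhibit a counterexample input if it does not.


Input base=-6, step=1: 66 from before versus -11 from after.
verdict: not equivalent; witness: base=-6, step=1


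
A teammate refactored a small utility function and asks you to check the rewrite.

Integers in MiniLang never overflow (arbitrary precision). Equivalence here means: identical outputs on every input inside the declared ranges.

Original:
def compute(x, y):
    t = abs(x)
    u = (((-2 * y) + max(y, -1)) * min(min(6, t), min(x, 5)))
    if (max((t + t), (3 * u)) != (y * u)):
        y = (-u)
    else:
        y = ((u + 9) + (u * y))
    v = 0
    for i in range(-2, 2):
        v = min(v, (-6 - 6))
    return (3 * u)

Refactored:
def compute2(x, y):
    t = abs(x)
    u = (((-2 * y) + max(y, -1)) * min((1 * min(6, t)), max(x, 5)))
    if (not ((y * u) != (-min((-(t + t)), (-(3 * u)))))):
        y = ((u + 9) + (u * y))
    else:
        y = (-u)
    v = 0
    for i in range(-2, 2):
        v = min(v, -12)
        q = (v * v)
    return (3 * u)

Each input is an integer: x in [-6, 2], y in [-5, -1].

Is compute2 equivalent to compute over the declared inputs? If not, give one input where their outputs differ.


Try x=-6, y=-5.
compute: t=6, then u=-54, then (max((t + t), (3 * u)) != (y * u)) is true, then y=54, then v=0, then (i=-2), then v=-12, then (i=-1), then v=-12, then (i=0), then v=-12, then (i=1), then v=-12, then returns -162
compute2: t=6, then u=45, then (not ((y * u) != (-min((-(t + t)), (-(3 * u)))))) is false, then y=-45, then v=0, then (i=-2), then v=-12, then q=144, then (i=-1), then v=-12, then q=144, then (i=0), then v=-12, then q=144, then (i=1), then v=-12, then q=144, then returns 135
-162 against 135: the behavior changed.
verdict: not equivalent; witness: x=-6, y=-5


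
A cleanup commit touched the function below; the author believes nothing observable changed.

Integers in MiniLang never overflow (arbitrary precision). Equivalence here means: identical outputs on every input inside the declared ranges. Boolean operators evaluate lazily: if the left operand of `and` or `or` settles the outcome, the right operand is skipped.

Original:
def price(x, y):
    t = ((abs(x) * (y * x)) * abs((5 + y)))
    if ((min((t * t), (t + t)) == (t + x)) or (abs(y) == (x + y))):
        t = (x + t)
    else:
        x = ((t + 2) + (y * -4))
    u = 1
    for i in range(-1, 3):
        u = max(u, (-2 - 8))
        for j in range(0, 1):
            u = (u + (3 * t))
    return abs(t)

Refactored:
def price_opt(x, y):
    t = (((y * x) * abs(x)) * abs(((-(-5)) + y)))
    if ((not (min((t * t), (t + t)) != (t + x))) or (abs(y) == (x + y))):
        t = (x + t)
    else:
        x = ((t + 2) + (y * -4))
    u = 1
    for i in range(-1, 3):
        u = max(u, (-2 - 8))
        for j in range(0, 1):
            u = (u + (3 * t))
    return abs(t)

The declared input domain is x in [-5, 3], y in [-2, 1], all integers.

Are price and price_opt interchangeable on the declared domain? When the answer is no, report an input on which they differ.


This is a faithful refactor — comparison usage differs, boolean connective usage differs, but the computed results match everywhere.
One worked example (x=-4, y=0) — price: t = 0; ((min((t * t), (t + t)) == (t + x)) or (abs(y) == (x + y))) -> false; x = 2; u = 1; [i=-1]; u = 1; [j=0]; u = 1; [i=0]; u = 1; [j=0]; u = 1; [i=1]; u = 1; [j=0]; u = 1; [i=2]; u = 1; [j=0]; u = 1; return 0; price_opt: t = 0; ((not (min((t * t), (t + t)) != (t + x))) or (abs(y) == (x + y))) -> false; x = 2; u = 1; [i=-1]; u = 1; [j=0]; u = 1; [i=0]; u = 1; [j=0]; u = 1; [i=1]; u = 1; [j=0]; u = 1; [i=2]; u = 1; [j=0]; u = 1; return 0; agreement on 0.
Across all 36 domain points the two functions coincide.
verdict: equivalent


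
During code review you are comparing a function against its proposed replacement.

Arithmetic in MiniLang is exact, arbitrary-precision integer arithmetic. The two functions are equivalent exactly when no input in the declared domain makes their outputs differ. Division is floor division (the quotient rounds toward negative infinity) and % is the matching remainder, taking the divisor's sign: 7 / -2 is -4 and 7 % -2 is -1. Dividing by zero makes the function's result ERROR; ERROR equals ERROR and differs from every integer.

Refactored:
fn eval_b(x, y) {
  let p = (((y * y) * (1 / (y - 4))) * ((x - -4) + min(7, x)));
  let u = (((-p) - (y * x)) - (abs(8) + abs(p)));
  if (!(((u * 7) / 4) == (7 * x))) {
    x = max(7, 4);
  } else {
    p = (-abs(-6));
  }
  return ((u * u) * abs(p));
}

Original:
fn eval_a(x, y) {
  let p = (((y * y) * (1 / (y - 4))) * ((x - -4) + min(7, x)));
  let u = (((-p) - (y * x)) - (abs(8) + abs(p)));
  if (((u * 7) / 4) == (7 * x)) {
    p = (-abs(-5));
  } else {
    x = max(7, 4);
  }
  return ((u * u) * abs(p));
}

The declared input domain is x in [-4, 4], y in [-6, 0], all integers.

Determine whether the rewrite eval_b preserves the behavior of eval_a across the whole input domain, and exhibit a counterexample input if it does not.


Run the pair on x=-2, y=0.
eval_a: p becomes 0; next u becomes -8; next (((u * 7) / 4) == (7 * x)) evaluates to true; next p becomes -5; next final value 320
eval_b: p becomes 0; next u becomes -8; next (!(((u * 7) / 4) == (7 * x))) evaluates to false; next p becomes -6; next final value 384
320 and 384 differ, so these are not the same function on this domain.
verdict: not equivalent; witness: x=-2, y=0
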